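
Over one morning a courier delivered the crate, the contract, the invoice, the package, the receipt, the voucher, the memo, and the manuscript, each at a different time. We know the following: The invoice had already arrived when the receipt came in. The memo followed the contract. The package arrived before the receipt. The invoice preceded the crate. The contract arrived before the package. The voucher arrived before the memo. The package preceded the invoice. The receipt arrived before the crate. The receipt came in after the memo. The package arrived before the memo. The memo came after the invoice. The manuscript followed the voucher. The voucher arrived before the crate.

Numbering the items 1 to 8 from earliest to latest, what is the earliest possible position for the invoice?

The contract and the package must both come before the invoice — 2 forced predecessors.
Nothing else is forced ahead of the invoice, so its earliest slot is position 2 + 1 = 3.

3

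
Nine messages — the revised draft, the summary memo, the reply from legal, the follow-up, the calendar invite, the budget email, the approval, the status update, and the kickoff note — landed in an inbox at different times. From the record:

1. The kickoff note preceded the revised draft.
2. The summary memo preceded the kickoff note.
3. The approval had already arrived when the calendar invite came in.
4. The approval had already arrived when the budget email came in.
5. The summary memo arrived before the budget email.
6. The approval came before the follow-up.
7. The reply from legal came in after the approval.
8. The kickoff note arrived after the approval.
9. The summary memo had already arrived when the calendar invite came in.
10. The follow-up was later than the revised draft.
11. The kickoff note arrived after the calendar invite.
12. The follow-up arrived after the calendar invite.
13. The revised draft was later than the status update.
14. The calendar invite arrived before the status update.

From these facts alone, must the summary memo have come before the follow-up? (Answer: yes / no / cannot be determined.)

yes

Chain the constraints: the summary memo → the calendar invite → the follow-up. Each link is directly stated, so the summary memo comes before the follow-up.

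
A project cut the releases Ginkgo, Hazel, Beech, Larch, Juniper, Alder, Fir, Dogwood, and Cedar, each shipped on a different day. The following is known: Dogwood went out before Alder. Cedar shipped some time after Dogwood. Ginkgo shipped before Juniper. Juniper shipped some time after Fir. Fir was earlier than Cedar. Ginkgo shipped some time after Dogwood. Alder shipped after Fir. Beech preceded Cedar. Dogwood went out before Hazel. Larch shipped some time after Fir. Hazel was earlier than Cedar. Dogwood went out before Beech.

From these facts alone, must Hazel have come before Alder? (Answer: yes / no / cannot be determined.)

No chain of stated constraints runs from Hazel to Alder, and none runs from Alder to Hazel either.
So the relative order of Hazel and Alder is not fixed by the given facts.

cannot be determined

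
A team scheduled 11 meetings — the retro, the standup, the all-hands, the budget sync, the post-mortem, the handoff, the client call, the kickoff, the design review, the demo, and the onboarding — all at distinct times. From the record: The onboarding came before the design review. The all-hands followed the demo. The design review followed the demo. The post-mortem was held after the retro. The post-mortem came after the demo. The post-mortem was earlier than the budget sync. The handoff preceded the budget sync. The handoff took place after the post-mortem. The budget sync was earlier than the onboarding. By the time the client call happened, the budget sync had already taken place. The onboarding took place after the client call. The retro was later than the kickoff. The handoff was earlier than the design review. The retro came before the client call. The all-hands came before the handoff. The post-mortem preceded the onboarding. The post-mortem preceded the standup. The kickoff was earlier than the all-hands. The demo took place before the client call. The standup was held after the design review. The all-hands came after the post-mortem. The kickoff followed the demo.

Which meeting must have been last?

Every other meeting has a chain of constraints placing it before the standup, so the standup is last.

the standup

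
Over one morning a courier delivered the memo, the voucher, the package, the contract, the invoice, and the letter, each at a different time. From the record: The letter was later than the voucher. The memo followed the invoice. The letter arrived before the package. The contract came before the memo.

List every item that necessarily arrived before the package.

the letter, the voucher

Directly stated before the package: the letter.
The voucher reaches the package via the voucher → the letter → the package.
No chain forces the memo (or any of the others) ahead of the package.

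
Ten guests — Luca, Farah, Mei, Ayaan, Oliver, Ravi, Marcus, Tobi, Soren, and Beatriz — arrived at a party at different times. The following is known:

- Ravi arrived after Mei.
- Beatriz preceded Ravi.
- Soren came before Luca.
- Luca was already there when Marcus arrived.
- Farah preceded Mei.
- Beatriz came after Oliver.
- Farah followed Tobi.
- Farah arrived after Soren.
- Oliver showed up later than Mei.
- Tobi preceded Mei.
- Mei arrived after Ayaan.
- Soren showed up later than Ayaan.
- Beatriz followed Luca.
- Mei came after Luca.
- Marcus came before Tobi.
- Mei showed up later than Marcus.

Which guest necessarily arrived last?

Every other guest has a chain of constraints placing them before Ravi, so Ravi is last.

Ravi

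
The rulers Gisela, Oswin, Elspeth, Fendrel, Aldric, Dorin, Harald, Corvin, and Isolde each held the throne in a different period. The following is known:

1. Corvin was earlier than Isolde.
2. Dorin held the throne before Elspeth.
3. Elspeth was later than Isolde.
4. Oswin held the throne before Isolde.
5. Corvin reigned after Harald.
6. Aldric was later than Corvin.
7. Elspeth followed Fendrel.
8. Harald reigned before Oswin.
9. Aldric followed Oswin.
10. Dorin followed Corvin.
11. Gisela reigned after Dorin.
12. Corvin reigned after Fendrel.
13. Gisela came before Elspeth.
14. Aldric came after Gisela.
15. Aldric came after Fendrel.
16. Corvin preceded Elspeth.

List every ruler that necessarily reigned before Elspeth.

Directly stated before Elspeth: Corvin, Dorin, Fendrel, Gisela, and Isolde.
Harald reaches Elspeth via Harald → Corvin → Elspeth.
Oswin reaches Elspeth via Oswin → Isolde → Elspeth.
No chain forces Aldric ahead of Elspeth.

Corvin, Dorin, Fendrel, Gisela, Harald, Isolde, Oswin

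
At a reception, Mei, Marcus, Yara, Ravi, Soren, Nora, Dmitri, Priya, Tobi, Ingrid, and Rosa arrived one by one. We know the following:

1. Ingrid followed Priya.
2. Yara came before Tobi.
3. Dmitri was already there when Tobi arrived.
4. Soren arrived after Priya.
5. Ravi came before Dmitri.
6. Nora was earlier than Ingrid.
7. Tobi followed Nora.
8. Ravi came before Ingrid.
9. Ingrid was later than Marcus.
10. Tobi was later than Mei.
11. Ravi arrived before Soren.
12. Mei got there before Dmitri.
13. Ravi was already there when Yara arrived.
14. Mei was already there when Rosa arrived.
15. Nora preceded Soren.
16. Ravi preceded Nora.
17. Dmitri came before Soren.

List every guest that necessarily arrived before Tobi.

Directly stated before Tobi: Dmitri, Mei, Nora, and Yara.
Ravi reaches Tobi via Ravi → Dmitri → Tobi.
No chain forces Soren (or any of the others) ahead of Tobi.

Dmitri, Mei, Nora, Ravi, Yara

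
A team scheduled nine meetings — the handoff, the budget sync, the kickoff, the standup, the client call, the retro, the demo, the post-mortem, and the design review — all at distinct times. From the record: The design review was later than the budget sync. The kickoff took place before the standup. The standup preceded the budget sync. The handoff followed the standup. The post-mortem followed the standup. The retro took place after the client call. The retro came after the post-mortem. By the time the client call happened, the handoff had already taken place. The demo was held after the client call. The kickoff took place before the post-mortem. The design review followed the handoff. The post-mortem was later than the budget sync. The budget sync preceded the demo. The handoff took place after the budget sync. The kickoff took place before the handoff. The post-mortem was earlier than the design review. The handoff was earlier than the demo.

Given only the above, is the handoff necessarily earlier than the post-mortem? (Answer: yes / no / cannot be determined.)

cannot be determined

No chain of stated constraints runs from the handoff to the post-mortem, and none runs from the post-mortem to the handoff either.
So the relative order of the handoff and the post-mortem is not fixed by the given facts.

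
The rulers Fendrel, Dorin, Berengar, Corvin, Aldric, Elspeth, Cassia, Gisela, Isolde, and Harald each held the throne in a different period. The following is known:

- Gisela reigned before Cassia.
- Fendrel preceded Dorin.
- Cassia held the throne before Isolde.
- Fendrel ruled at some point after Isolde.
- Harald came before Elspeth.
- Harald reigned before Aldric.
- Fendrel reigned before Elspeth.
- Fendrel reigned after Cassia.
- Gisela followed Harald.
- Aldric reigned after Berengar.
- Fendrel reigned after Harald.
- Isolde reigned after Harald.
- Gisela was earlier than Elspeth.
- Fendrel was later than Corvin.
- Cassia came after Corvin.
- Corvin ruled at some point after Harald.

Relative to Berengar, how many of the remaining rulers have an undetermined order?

8

Forced after Berengar: Aldric.
That leaves Cassia, Corvin, Dorin, Elspeth, Fendrel, Gisela, Harald, and Isolde with no forced order relative to Berengar — 8.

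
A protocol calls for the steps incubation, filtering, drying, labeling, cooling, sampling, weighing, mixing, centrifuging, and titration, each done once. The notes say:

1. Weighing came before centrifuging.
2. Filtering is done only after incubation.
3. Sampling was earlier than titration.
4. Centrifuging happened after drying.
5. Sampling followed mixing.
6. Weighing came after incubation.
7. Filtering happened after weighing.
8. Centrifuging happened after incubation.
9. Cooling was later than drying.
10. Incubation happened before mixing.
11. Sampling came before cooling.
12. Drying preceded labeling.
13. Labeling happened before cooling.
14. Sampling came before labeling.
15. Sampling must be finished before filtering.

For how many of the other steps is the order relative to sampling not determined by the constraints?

3

Forced before sampling: incubation and mixing; forced after sampling: cooling, filtering, labeling, and titration.
That leaves centrifuging, drying, and weighing with no forced order relative to sampling — 3.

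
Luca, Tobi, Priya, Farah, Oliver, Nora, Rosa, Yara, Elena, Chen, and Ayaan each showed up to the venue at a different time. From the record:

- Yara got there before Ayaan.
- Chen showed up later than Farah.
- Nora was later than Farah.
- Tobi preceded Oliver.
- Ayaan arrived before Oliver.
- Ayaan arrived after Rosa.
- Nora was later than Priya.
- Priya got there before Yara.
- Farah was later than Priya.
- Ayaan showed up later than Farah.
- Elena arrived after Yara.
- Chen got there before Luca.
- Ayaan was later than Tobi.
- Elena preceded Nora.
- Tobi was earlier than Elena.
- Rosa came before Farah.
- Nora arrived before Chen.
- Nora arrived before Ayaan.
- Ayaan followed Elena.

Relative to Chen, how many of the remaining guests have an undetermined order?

2

Forced before Chen: Elena, Farah, Nora, Priya, Rosa, Tobi, and Yara; forced after Chen: Luca.
That leaves Ayaan and Oliver with no forced order relative to Chen — 2.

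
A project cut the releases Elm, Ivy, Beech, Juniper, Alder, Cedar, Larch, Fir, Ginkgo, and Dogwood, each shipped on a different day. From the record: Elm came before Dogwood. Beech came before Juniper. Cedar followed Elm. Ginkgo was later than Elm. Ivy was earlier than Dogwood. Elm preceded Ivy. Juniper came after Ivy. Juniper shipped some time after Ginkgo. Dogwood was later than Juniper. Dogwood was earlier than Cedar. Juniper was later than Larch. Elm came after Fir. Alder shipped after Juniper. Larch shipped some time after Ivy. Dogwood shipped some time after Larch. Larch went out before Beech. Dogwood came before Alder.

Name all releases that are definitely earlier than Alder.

Beech, Dogwood, Elm, Fir, Ginkgo, Ivy, Juniper, Larch

Directly stated before Alder: Dogwood and Juniper.
Beech reaches Alder via Beech → Juniper → Alder.
Elm reaches Alder via Elm → Dogwood → Alder.
Fir reaches Alder via Fir → Elm → Dogwood → Alder.
Likewise Ginkgo, Ivy, and Larch each reach Alder by chaining the stated constraints.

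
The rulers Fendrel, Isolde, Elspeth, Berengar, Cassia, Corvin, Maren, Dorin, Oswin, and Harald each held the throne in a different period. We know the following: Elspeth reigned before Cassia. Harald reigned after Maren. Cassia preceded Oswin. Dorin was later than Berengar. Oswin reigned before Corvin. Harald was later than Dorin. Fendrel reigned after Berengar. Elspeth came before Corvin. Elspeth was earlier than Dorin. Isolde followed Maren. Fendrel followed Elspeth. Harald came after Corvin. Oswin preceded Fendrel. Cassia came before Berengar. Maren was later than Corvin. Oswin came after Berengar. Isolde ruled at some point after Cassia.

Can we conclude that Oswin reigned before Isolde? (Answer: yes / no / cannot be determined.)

Chain the constraints: Oswin → Corvin → Maren → Isolde. Each link is directly stated, so Oswin comes before Isolde.

yes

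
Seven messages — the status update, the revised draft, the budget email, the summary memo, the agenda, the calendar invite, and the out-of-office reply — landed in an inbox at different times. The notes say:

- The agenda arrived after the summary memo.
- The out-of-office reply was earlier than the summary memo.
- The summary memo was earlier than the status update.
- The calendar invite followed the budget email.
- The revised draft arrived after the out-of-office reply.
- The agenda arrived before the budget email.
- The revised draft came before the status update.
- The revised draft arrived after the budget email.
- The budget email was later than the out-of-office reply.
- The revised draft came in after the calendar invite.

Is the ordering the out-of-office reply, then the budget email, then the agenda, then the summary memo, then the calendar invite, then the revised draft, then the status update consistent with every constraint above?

The constraints require the agenda before the budget email, but in the proposed sequence the budget email appears ahead of the agenda. That one violation is enough.

no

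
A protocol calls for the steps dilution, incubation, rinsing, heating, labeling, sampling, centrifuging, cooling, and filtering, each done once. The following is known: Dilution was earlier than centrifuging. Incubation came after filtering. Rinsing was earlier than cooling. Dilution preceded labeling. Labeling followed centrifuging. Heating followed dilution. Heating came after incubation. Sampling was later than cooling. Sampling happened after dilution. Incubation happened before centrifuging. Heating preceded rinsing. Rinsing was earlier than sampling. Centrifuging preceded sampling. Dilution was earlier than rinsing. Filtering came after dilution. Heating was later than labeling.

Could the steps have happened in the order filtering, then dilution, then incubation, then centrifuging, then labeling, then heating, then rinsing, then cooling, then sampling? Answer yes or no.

no

The constraints require dilution before filtering, but in the proposed sequence filtering appears ahead of dilution. That one violation is enough.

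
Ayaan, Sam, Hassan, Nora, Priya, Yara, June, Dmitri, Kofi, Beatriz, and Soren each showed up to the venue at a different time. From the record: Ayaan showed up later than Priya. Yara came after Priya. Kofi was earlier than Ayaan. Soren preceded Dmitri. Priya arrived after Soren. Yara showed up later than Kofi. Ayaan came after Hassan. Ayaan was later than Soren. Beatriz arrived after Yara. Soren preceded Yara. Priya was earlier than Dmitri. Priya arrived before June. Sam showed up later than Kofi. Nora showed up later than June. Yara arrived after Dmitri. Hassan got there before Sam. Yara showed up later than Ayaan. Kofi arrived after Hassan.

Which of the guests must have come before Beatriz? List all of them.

Ayaan, Dmitri, Hassan, Kofi, Priya, Soren, Yara

Directly stated before Beatriz: Yara.
Ayaan reaches Beatriz via Ayaan → Yara → Beatriz.
Dmitri reaches Beatriz via Dmitri → Yara → Beatriz.
Hassan reaches Beatriz via Hassan → Kofi → Yara → Beatriz.
Likewise Kofi, Priya, and Soren each reach Beatriz by chaining the stated constraints.
No chain forces Nora (or any of the others) ahead of Beatriz.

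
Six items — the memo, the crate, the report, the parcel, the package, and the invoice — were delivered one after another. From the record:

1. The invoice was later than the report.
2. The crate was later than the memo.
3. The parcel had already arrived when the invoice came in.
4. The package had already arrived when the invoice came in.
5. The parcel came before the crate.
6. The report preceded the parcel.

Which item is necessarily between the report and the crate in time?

the parcel

Tracing the constraints gives the report → the parcel → the crate, so the parcel sits after the report and before the crate.
No other item is forced both after the report and before the crate.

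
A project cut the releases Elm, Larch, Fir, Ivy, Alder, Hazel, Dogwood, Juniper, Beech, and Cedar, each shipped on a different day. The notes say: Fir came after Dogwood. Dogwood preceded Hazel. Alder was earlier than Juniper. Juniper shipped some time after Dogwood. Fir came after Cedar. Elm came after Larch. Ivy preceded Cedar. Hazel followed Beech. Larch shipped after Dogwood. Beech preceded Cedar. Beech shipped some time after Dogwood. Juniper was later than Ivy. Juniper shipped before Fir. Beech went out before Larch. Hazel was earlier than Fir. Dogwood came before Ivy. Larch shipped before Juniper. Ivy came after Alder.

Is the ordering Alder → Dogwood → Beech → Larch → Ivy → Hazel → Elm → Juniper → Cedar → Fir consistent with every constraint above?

yes

Check each stated constraint against the proposed order — e.g. Alder is ahead of Juniper; Dogwood is ahead of Fir. Every pair is in the required order; nothing is violated.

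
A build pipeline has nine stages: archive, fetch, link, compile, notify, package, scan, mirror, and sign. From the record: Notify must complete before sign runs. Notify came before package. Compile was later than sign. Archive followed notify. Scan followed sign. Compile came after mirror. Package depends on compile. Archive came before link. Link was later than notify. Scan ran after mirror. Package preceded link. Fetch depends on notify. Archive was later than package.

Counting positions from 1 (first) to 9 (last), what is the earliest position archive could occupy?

Compile, mirror, notify, package, and sign must all come before archive — 5 forced predecessors.
Nothing else is forced ahead of archive, so its earliest slot is position 5 + 1 = 6.

6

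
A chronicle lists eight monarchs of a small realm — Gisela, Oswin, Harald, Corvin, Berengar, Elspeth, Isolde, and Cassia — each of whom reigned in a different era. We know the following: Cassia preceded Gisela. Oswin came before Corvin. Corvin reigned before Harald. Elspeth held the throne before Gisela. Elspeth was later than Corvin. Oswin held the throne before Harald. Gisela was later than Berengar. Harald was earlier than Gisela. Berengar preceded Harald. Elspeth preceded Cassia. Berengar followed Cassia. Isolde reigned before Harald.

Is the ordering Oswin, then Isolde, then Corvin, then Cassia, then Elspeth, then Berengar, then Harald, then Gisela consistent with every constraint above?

The constraints require Elspeth before Cassia, but in the proposed sequence Cassia appears ahead of Elspeth. That one violation is enough.

no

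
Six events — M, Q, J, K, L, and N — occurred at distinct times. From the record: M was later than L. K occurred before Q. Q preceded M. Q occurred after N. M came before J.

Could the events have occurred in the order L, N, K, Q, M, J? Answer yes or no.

Check each stated constraint against the proposed order — e.g. N is ahead of Q; L is ahead of M. Every pair is in the required order; nothing is violated.

yes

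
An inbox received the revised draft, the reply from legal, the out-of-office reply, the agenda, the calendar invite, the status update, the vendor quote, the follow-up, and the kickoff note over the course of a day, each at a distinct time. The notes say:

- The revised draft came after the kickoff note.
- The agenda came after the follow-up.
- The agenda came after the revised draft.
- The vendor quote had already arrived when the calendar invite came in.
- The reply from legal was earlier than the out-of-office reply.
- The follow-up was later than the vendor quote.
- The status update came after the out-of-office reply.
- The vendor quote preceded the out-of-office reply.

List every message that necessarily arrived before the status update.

the out-of-office reply, the reply from legal, the vendor quote

Directly stated before the status update: the out-of-office reply.
The reply from legal reaches the status update via the reply from legal → the out-of-office reply → the status update.
The vendor quote reaches the status update via the vendor quote → the out-of-office reply → the status update.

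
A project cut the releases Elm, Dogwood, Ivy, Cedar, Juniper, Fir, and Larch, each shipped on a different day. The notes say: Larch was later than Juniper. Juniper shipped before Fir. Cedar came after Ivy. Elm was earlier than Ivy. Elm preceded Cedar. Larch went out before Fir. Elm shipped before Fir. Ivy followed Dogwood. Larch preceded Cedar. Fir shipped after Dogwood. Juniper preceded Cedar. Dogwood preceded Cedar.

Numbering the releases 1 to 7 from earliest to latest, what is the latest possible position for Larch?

Larch must come before Cedar and Fir — 2 releases forced after it.
Everything else can be placed before Larch in some valid order, so Larch can sit as late as position 7 − 2 = 5.

5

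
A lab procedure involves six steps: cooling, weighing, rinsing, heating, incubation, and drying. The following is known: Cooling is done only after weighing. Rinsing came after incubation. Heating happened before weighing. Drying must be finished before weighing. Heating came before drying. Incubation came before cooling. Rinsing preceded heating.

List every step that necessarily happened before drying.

heating, incubation, rinsing

Directly stated before drying: heating.
Incubation reaches drying via incubation → rinsing → heating → drying.
Rinsing reaches drying via rinsing → heating → drying.
No chain forces weighing (or any of the others) ahead of drying.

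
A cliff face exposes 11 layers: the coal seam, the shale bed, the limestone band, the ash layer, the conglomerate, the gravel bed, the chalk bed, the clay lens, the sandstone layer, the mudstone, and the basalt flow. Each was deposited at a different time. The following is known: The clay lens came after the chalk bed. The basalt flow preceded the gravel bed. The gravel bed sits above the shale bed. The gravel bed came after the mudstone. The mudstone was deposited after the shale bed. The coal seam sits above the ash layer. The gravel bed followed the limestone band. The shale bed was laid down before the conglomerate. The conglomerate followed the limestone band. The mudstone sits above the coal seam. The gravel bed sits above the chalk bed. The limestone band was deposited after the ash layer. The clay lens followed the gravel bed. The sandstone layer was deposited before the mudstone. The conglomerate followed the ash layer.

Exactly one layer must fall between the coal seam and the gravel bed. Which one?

Tracing the constraints gives the coal seam → the mudstone → the gravel bed, so the mudstone sits after the coal seam and before the gravel bed.
No other layer is forced both after the coal seam and before the gravel bed.

the mudstone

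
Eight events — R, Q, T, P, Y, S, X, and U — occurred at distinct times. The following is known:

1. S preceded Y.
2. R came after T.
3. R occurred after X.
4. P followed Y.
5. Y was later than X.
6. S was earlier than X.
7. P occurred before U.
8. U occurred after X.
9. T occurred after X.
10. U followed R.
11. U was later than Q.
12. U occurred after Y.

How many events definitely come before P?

Directly stated before P: Y.
S reaches P via S → Y → P.
X reaches P via X → Y → P.
No chain forces Q (or any of the others) ahead of P.
That's S, X, and Y — 3 in all.

3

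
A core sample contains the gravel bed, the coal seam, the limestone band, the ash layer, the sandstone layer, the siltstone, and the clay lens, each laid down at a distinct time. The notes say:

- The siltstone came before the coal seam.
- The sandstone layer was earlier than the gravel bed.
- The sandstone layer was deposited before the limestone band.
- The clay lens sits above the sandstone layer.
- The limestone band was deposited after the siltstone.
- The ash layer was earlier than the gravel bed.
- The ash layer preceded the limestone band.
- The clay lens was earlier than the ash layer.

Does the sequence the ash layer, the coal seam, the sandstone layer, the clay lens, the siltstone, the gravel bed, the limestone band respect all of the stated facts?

The constraints require the siltstone before the coal seam, but in the proposed sequence the coal seam appears ahead of the siltstone. That one violation is enough.

no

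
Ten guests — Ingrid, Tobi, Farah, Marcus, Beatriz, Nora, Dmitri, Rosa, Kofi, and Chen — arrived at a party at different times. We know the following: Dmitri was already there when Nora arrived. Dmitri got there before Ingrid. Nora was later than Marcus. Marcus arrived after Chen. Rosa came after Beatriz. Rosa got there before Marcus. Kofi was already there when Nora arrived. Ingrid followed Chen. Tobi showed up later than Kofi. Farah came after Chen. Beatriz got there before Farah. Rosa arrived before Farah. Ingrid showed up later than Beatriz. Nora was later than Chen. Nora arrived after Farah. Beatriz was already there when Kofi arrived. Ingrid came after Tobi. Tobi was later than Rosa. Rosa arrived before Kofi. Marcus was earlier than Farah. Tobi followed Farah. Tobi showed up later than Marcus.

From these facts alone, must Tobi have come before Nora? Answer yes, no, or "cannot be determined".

No chain of stated constraints runs from Tobi to Nora, and none runs from Nora to Tobi either.
So the relative order of Tobi and Nora is not fixed by the given facts.

cannot be determined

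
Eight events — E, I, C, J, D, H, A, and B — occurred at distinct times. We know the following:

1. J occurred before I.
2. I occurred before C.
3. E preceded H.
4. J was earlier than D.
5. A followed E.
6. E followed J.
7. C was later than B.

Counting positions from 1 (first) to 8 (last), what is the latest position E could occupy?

E must come before A and H — 2 events forced after it.
Everything else can be placed before E in some valid order, so E can sit as late as position 8 − 2 = 6.

6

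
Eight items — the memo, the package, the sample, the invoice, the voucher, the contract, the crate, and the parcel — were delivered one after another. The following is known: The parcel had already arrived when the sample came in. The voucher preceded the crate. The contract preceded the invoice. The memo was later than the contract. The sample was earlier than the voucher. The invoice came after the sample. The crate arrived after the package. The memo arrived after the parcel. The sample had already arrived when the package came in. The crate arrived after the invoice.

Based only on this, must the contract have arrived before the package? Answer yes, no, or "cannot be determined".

cannot be determined

No chain of stated constraints runs from the contract to the package, and none runs from the package to the contract either.
So the relative order of the contract and the package is not fixed by the given facts.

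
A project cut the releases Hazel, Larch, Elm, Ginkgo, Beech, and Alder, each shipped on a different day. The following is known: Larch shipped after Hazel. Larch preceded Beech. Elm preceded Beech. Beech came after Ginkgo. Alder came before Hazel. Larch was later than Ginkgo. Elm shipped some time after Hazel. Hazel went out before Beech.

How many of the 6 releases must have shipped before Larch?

Directly stated before Larch: Ginkgo and Hazel.
Alder reaches Larch via Alder → Hazel → Larch.
That's Alder, Ginkgo, and Hazel — 3 in all.

3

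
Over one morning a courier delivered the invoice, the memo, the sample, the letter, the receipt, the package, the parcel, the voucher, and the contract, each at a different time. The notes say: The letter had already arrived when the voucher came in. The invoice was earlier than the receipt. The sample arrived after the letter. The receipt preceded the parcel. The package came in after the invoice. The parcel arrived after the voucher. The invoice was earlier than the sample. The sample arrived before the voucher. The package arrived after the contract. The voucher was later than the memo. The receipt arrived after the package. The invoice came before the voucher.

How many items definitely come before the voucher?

Directly stated before the voucher: the invoice, the letter, the memo, and the sample.
No chain forces the package (or any of the others) ahead of the voucher.
That's the invoice, the letter, the memo, and the sample — 4 in all.

4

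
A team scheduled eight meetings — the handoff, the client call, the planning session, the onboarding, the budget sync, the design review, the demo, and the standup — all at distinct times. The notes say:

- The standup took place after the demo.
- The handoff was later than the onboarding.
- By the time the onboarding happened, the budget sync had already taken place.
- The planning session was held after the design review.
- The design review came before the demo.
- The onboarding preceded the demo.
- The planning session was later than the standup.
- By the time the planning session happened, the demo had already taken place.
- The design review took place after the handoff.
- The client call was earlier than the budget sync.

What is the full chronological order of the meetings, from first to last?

the client call, the budget sync, the onboarding, the handoff, the design review, the demo, the standup, the planning session

The constraints fix every adjacent pair, so only one ordering works:
the client call → the budget sync → the onboarding → the handoff → the design review → the demo → the standup → the planning session.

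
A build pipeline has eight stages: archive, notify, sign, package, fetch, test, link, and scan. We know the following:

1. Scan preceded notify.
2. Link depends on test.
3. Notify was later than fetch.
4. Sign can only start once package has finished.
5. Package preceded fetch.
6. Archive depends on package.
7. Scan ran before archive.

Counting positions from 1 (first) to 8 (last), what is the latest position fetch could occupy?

7

Fetch must come before notify — 1 stage forced after it.
Everything else can be placed before fetch in some valid order, so fetch can sit as late as position 8 − 1 = 7.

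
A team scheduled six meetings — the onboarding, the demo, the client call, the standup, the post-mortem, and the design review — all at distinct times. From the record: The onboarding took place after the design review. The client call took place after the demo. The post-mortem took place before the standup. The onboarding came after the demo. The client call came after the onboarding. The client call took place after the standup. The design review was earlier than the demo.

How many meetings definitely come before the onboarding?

2

Directly stated before the onboarding: the demo and the design review.
No chain forces the post-mortem (or any of the others) ahead of the onboarding.
That's the demo and the design review — 2 in all.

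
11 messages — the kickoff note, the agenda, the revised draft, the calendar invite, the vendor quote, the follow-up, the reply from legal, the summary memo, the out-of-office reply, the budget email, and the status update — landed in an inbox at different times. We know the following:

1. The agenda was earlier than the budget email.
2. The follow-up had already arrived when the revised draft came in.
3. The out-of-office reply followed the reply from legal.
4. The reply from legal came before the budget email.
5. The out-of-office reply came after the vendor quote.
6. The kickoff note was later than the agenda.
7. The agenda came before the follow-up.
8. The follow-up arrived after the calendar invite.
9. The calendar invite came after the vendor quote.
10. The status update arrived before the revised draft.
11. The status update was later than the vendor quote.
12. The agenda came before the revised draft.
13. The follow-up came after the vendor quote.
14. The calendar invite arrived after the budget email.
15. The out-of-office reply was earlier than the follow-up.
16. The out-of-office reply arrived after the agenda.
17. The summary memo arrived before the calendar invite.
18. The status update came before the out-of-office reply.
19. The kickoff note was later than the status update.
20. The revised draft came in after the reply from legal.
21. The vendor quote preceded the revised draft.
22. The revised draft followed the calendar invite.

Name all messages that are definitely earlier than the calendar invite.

the agenda, the budget email, the reply from legal, the summary memo, the vendor quote

Directly stated before the calendar invite: the budget email, the summary memo, and the vendor quote.
The agenda reaches the calendar invite via the agenda → the budget email → the calendar invite.
The reply from legal reaches the calendar invite via the reply from legal → the budget email → the calendar invite.
No chain forces the kickoff note (or any of the others) ahead of the calendar invite.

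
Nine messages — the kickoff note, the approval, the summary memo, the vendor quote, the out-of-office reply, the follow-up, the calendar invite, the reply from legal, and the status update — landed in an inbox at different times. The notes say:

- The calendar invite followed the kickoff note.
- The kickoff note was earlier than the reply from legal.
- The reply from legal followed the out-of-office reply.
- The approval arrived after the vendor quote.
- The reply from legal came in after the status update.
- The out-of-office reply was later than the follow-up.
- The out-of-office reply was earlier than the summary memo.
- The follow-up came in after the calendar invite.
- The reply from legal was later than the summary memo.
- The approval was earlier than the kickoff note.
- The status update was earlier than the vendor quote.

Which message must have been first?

the status update

The status update has a chain of constraints placing it before every other message, so the status update must be first.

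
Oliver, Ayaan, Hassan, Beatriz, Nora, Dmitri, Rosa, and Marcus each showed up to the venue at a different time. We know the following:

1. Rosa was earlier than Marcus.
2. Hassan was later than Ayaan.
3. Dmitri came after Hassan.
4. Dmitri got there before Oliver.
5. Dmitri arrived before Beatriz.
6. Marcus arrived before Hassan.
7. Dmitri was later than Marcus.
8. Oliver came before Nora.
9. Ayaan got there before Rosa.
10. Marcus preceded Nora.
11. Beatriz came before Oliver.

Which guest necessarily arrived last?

Every other guest has a chain of constraints placing them before Nora, so Nora is last.

Nora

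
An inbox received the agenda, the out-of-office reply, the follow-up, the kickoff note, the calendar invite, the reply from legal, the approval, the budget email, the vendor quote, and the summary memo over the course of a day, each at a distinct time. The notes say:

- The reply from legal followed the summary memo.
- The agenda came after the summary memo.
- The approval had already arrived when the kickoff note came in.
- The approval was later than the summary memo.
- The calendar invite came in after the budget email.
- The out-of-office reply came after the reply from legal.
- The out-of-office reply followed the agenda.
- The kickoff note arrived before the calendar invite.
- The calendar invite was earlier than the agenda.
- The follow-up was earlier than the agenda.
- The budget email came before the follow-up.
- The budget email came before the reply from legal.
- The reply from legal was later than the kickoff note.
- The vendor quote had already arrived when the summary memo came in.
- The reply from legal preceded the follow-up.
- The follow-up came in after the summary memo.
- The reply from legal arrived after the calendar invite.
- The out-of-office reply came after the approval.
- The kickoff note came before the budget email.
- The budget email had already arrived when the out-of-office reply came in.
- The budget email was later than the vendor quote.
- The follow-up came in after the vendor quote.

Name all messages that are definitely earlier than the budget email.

the approval, the kickoff note, the summary memo, the vendor quote

Directly stated before the budget email: the kickoff note and the vendor quote.
The approval reaches the budget email via the approval → the kickoff note → the budget email.
The summary memo reaches the budget email via the summary memo → the approval → the kickoff note → the budget email.
No chain forces the calendar invite (or any of the others) ahead of the budget email.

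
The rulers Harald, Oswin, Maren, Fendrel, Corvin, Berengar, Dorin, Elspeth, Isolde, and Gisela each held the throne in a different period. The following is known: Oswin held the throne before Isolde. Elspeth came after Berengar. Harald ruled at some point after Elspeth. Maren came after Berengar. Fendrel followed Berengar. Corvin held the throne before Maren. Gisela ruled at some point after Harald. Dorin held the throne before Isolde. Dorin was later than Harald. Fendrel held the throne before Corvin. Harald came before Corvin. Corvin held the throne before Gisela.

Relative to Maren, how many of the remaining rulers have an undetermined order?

Forced before Maren: Berengar, Corvin, Elspeth, Fendrel, and Harald.
That leaves Dorin, Gisela, Isolde, and Oswin with no forced order relative to Maren — 4.

4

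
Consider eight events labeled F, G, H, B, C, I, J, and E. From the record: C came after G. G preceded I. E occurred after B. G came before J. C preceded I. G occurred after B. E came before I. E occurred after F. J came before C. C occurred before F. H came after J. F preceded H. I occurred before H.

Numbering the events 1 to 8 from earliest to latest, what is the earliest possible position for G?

2

B must come before G — 1 forced predecessor.
Nothing else is forced ahead of G, so its earliest slot is position 1 + 1 = 2.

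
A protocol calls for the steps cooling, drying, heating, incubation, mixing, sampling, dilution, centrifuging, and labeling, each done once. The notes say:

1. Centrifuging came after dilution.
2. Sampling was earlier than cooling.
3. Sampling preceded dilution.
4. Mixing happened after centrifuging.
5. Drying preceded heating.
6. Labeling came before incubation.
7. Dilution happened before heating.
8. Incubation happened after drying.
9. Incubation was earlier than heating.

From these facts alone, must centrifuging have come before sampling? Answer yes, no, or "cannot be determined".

no

Tracing the constraints gives sampling → dilution → centrifuging, so sampling must come before centrifuging.
That means centrifuging cannot be before sampling.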